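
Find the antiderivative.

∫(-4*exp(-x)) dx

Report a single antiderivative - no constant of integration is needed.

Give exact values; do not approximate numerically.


Answer: 4*exp(-x).


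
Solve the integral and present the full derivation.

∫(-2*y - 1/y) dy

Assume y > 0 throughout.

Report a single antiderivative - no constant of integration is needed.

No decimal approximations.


Step 1. Rewrite: now ∫(-1/y) dy + ∫(-2*y) dy.
Step 2. Evaluate the standard form [assuming y > 0]: now -log(y) + ∫(-2*y) dy.
Step 3. Evaluate the standard form: now -y**2 - log(y).
Answer: -y**2 - log(y).


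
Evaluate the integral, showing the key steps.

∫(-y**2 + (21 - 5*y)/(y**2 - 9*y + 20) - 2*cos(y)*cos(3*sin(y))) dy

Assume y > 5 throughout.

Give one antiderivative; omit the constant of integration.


Step 1. Rewrite: now ∫(-y**2) dy + ∫((21 - 5*y)/(y**2 - 9*y + 20)) dy + ∫(-2*cos(y)*cos(3*sin(y))) dy.
Step 2. Substitute u = sin(y), turning ∫(-2*cos(y)*cos(3*sin(y))) dy into ∫(-2*cos(3*u)) du: now ∫(-y**2) dy + ∫((21 - 5*y)/(y**2 - 9*y + 20)) dy + ∫(-2*cos(3*u)) du.
Step 3. Evaluate the standard form: now -2*sin(3*u)/3 + ∫(-y**2) dy + ∫((21 - 5*y)/(y**2 - 9*y + 20)) dy.
Step 4. Substitute back u = sin(y): now -2*sin(3*sin(y))/3 + ∫(-y**2) dy + ∫((21 - 5*y)/(y**2 - 9*y + 20)) dy.
Step 5. Decompose ∫((21 - 5*y)/(y**2 - 9*y + 20)) dy by partial fractions, (21 - 5*y)/(y**2 - 9*y + 20) = -1/(y - 4) - 4/(y - 5): now -2*sin(3*sin(y))/3 + ∫(-y**2) dy + ∫(-4/(y - 5)) dy + ∫(-1/(y - 4)) dy.
Step 6. Evaluate the standard form [assuming y > 4]: now -log(y - 4) - 2*sin(3*sin(y))/3 + ∫(-y**2) dy + ∫(-4/(y - 5)) dy.
Step 7. Evaluate the standard form [assuming y > 5]: now -4*log(y - 5) - log(y - 4) - 2*sin(3*sin(y))/3 + ∫(-y**2) dy.
Step 8. Evaluate the standard form: now -y**3/3 - 4*log(y - 5) - log(y - 4) - 2*sin(3*sin(y))/3.
Answer: -y**3/3 - 4*log(y - 5) - log(y - 4) - 2*sin(3*sin(y))/3.


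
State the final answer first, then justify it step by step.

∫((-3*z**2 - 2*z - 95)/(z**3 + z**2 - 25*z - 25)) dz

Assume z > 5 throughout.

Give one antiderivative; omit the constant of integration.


The answer is -3*log(z - 5) + 4*log(z + 1) - 4*log(z + 5).
Step 1. Decompose ∫((-3*z**2 - 2*z - 95)/(z**3 + z**2 - 25*z - 25)) dz by partial fractions, (-3*z**2 - 2*z - 95)/(z**3 + z**2 - 25*z - 25) = -4/(z + 5) + 4/(z + 1) - 3/(z - 5): now ∫(-3/(z - 5)) dz + ∫(4/(z + 1)) dz + ∫(-4/(z + 5)) dz.
Step 2. Evaluate the standard form [assuming z > -5]: now -4*log(z + 5) + ∫(-3/(z - 5)) dz + ∫(4/(z + 1)) dz.
Step 3. Evaluate the standard form [assuming z > 5]: now -3*log(z - 5) - 4*log(z + 5) + ∫(4/(z + 1)) dz.
Step 4. Evaluate the standard form [assuming z > -1]: now -3*log(z - 5) + 4*log(z + 1) - 4*log(z + 5).
Answer: -3*log(z - 5) + 4*log(z + 1) - 4*log(z + 5).


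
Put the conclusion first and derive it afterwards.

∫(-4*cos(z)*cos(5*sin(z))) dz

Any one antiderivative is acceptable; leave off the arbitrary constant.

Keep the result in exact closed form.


The answer is -4*sin(5*sin(z))/5.
Step 1. Substitute u = sin(z), turning ∫(-4*cos(z)*cos(5*sin(z))) dz into ∫(-4*cos(5*u)) du: now ∫(-4*cos(5*u)) du.
Step 2. Evaluate the standard form: now -4*sin(5*u)/5.
Step 3. Substitute back u = sin(z): now -4*sin(5*sin(z))/5.
Answer: -4*sin(5*sin(z))/5.


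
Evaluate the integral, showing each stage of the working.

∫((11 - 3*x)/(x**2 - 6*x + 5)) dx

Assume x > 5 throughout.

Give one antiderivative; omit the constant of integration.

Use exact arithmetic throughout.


Step 1. Decompose ∫((11 - 3*x)/(x**2 - 6*x + 5)) dx by partial fractions, (11 - 3*x)/(x**2 - 6*x + 5) = -2/(x - 1) - 1/(x - 5): now ∫(-1/(x - 5)) dx + ∫(-2/(x - 1)) dx.
Step 2. Evaluate the standard form [assuming x > 5]: now -log(x - 5) + ∫(-2/(x - 1)) dx.
Step 3. Evaluate the standard form [assuming x > 1]: now -log(x - 5) - 2*log(x - 1).
Answer: -log(x - 5) - 2*log(x - 1).


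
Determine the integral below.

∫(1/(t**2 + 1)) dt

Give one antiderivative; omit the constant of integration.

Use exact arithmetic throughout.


Answer: atan(t).


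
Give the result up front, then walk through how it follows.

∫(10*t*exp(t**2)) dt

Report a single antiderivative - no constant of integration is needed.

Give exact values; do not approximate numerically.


The answer is 5*exp(t**2).
Step 1. Substitute u = t**2, turning ∫(10*t*exp(t**2)) dt into ∫(5*exp(u)) du: now ∫(5*exp(u)) du.
Step 2. Evaluate the standard form: now 5*exp(u).
Step 3. Substitute back u = t**2: now 5*exp(t**2).
Answer: 5*exp(t**2).


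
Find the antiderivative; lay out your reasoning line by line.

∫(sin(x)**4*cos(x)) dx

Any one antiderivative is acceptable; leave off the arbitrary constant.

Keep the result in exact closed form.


Step 1. Substitute u = sin(x), turning ∫(sin(x)**4*cos(x)) dx into ∫(u**4) du: now ∫(u**4) du.
Step 2. Evaluate the standard form: now u**5/5.
Step 3. Substitute back u = sin(x): now sin(x)**5/5.
Answer: sin(x)**5/5.


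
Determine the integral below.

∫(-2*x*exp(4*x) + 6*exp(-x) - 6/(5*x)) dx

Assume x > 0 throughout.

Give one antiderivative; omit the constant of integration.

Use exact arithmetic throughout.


Answer: -x*exp(4*x)/2 + exp(4*x)/8 - 6*log(x)/5 - 6*exp(-x).


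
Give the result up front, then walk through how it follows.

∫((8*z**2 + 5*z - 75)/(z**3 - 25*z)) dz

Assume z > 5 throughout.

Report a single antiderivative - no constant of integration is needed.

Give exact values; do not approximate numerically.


The answer is 3*log(z) + 3*log(z - 5) + 2*log(z + 5).
Step 1. Decompose ∫((8*z**2 + 5*z - 75)/(z**3 - 25*z)) dz by partial fractions, (8*z**2 + 5*z - 75)/(z**3 - 25*z) = 2/(z + 5) + 3/(z - 5) + 3/z: now ∫(3/z) dz + ∫(3/(z - 5)) dz + ∫(2/(z + 5)) dz.
Step 2. Evaluate the standard form [assuming z > -5]: now 2*log(z + 5) + ∫(3/z) dz + ∫(3/(z - 5)) dz.
Step 3. Evaluate the standard form [assuming z > 0]: now 3*log(z) + 2*log(z + 5) + ∫(3/(z - 5)) dz.
Step 4. Evaluate the standard form [assuming z > 5]: now 3*log(z) + 3*log(z - 5) + 2*log(z + 5).
Answer: 3*log(z) + 3*log(z - 5) + 2*log(z + 5).


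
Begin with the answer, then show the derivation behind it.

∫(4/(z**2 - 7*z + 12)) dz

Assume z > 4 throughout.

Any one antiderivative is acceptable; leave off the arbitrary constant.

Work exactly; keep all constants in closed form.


The answer is 4*log(z - 4) - 4*log(z - 3).
Step 1. Decompose ∫(4/(z**2 - 7*z + 12)) dz by partial fractions, 4/(z**2 - 7*z + 12) = -4/(z - 3) + 4/(z - 4): now ∫(4/(z - 4)) dz + ∫(-4/(z - 3)) dz.
Step 2. Evaluate the standard form [assuming z > 4]: now 4*log(z - 4) + ∫(-4/(z - 3)) dz.
Step 3. Evaluate the standard form [assuming z > 3]: now 4*log(z - 4) - 4*log(z - 3).
Answer: 4*log(z - 4) - 4*log(z - 3).


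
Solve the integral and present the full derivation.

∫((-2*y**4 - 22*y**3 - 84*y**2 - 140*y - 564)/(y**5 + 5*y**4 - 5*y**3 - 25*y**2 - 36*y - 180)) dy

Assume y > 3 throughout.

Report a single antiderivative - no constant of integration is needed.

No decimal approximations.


Step 1. Decompose ∫((-2*y**4 - 22*y**3 - 84*y**2 - 140*y - 564)/(y**5 + 5*y**4 - 5*y**3 - 25*y**2 - 36*y - 180)) dy by partial fractions, (-2*y**4 - 22*y**3 - 84*y**2 - 140*y - 564)/(y**5 + 5*y**4 - 5*y**3 - 25*y**2 - 36*y - 180) = 4/(y**2 + 4) - 1/(y + 5) + 3/(y + 3) - 4/(y - 3): now ∫(-4/(y - 3)) dy + ∫(3/(y + 3)) dy + ∫(-1/(y + 5)) dy + ∫(4/(y**2 + 4)) dy.
Step 2. Evaluate the standard form [assuming y > -5]: now -log(y + 5) + ∫(-4/(y - 3)) dy + ∫(3/(y + 3)) dy + ∫(4/(y**2 + 4)) dy.
Step 3. Evaluate the standard form [assuming y > 3]: now -4*log(y - 3) - log(y + 5) + ∫(3/(y + 3)) dy + ∫(4/(y**2 + 4)) dy.
Step 4. Evaluate the standard form [assuming y > -3]: now -4*log(y - 3) + 3*log(y + 3) - log(y + 5) + ∫(4/(y**2 + 4)) dy.
Step 5. Evaluate the standard form: now -4*log(y - 3) + 3*log(y + 3) - log(y + 5) + 2*atan(y/2).
Answer: -4*log(y - 3) + 3*log(y + 3) - log(y + 5) + 2*atan(y/2).


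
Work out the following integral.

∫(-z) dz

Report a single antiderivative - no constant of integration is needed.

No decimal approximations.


Answer: -z**2/2.


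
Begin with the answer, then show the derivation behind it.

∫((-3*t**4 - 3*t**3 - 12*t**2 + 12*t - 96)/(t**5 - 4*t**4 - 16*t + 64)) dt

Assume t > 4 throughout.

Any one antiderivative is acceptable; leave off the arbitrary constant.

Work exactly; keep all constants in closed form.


The answer is -5*log(t - 4) + 3*log(t - 2) - log(t + 2) - 3*atan(t/2)/2.
Step 1. Decompose ∫((-3*t**4 - 3*t**3 - 12*t**2 + 12*t - 96)/(t**5 - 4*t**4 - 16*t + 64)) dt by partial fractions, (-3*t**4 - 3*t**3 - 12*t**2 + 12*t - 96)/(t**5 - 4*t**4 - 16*t + 64) = -3/(t**2 + 4) - 1/(t + 2) + 3/(t - 2) - 5/(t - 4): now ∫(-5/(t - 4)) dt + ∫(3/(t - 2)) dt + ∫(-1/(t + 2)) dt + ∫(-3/(t**2 + 4)) dt.
Step 2. Evaluate the standard form [assuming t > -2]: now -log(t + 2) + ∫(-5/(t - 4)) dt + ∫(3/(t - 2)) dt + ∫(-3/(t**2 + 4)) dt.
Step 3. Evaluate the standard form [assuming t > 4]: now -5*log(t - 4) - log(t + 2) + ∫(3/(t - 2)) dt + ∫(-3/(t**2 + 4)) dt.
Step 4. Evaluate the standard form [assuming t > 2]: now -5*log(t - 4) + 3*log(t - 2) - log(t + 2) + ∫(-3/(t**2 + 4)) dt.
Step 5. Evaluate the standard form: now -5*log(t - 4) + 3*log(t - 2) - log(t + 2) - 3*atan(t/2)/2.
Answer: -5*log(t - 4) + 3*log(t - 2) - log(t + 2) - 3*atan(t/2)/2.


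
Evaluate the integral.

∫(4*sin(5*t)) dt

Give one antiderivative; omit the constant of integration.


Answer: -4*cos(5*t)/5.


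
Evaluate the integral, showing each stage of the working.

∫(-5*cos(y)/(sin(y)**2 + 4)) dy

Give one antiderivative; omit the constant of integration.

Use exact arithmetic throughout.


Step 1. Substitute u = sin(y), turning ∫(-5*cos(y)/(sin(y)**2 + 4)) dy into ∫(-5/(u**2 + 4)) du: now ∫(-5/(u**2 + 4)) du.
Step 2. Evaluate the standard form: now -5*atan(u/2)/2.
Step 3. Substitute back u = sin(y): now -5*atan(sin(y)/2)/2.
Answer: -5*atan(sin(y)/2)/2.


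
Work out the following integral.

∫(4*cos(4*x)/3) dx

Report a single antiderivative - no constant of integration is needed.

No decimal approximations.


Answer: sin(4*x)/3.


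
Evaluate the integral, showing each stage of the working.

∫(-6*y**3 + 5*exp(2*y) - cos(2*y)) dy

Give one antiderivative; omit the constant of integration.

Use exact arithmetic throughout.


Step 1. Rewrite: now ∫(-6*y**3) dy + ∫(5*exp(2*y)) dy + ∫(-cos(2*y)) dy.
Step 2. Evaluate the standard form: now -sin(2*y)/2 + ∫(-6*y**3) dy + ∫(5*exp(2*y)) dy.
Step 3. Evaluate the standard form: now -3*y**4/2 - sin(2*y)/2 + ∫(5*exp(2*y)) dy.
Step 4. Evaluate the standard form: now -3*y**4/2 + 5*exp(2*y)/2 - sin(2*y)/2.
Answer: -3*y**4/2 + 5*exp(2*y)/2 - sin(2*y)/2.


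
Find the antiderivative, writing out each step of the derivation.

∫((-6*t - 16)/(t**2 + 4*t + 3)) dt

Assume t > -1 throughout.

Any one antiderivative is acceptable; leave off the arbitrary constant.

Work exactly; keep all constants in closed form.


Step 1. Decompose ∫((-6*t - 16)/(t**2 + 4*t + 3)) dt by partial fractions, (-6*t - 16)/(t**2 + 4*t + 3) = -1/(t + 3) - 5/(t + 1): now ∫(-5/(t + 1)) dt + ∫(-1/(t + 3)) dt.
Step 2. Evaluate the standard form [assuming t > -3]: now -log(t + 3) + ∫(-5/(t + 1)) dt.
Step 3. Evaluate the standard form [assuming t > -1]: now -5*log(t + 1) - log(t + 3).
Answer: -5*log(t + 1) - log(t + 3).


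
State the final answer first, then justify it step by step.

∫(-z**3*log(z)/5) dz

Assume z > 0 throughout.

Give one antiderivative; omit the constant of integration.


The answer is -z**4*log(z)/20 + z**4/80.
Step 1. Integrate ∫(-z**3*log(z)/5) dz by parts with u = log(z), dv = (-z**3/5) dz, so v = -z**4/20 [assuming z > 0]: now -z**4*log(z)/20 + ∫(z**3/20) dz.
Step 2. Evaluate the standard form: now -z**4*log(z)/20 + z**4/80.
Answer: -z**4*log(z)/20 + z**4/80.


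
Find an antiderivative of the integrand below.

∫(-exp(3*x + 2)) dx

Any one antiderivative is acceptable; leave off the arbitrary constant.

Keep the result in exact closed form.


Answer: -exp(3*x + 2)/3.


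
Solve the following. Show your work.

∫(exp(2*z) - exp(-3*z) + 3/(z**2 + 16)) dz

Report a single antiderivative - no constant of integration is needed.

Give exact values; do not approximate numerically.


Step 1. Rewrite: now ∫(3/(z**2 + 16)) dz + ∫(-exp(-3*z)) dz + ∫(exp(2*z)) dz.
Step 2. Evaluate the standard form: now ∫(3/(z**2 + 16)) dz + ∫(exp(2*z)) dz + exp(-3*z)/3.
Step 3. Evaluate the standard form: now 3*atan(z/4)/4 + ∫(exp(2*z)) dz + exp(-3*z)/3.
Step 4. Evaluate the standard form: now exp(2*z)/2 + 3*atan(z/4)/4 + exp(-3*z)/3.
Answer: exp(2*z)/2 + 3*atan(z/4)/4 + exp(-3*z)/3.


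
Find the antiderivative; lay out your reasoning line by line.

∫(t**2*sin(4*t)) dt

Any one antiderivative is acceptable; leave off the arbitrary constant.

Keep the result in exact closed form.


Step 1. Integrate ∫(t**2*sin(4*t)) dt by parts with u = t**2, dv = (sin(4*t)) dt, so v = -cos(4*t)/4: now -t**2*cos(4*t)/4 + ∫(t*cos(4*t)/2) dt.
Step 2. Integrate ∫(t*cos(4*t)/2) dt by parts with u = t, dv = (cos(4*t)/2) dt, so v = sin(4*t)/8: now -t**2*cos(4*t)/4 + t*sin(4*t)/8 + ∫(-sin(4*t)/8) dt.
Step 3. Evaluate the standard form: now -t**2*cos(4*t)/4 + t*sin(4*t)/8 + cos(4*t)/32.
Answer: -t**2*cos(4*t)/4 + t*sin(4*t)/8 + cos(4*t)/32.


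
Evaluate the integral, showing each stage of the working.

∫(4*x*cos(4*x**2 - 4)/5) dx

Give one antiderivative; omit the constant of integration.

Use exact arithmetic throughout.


Step 1. Substitute u = x**2 - 1, turning ∫(4*x*cos(4*x**2 - 4)/5) dx into ∫(2*cos(4*u)/5) du: now ∫(2*cos(4*u)/5) du.
Step 2. Evaluate the standard form: now sin(4*u)/10.
Step 3. Substitute back u = x**2 - 1: now sin(4*x**2 - 4)/10.
Answer: sin(4*x**2 - 4)/10.


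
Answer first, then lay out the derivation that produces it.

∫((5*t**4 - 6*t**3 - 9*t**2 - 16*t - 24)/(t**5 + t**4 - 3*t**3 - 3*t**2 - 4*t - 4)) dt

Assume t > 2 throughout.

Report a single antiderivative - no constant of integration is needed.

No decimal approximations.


The answer is -log(t - 2) + log(t + 1) + 5*log(t + 2) + 2*atan(t).
Step 1. Decompose ∫((5*t**4 - 6*t**3 - 9*t**2 - 16*t - 24)/(t**5 + t**4 - 3*t**3 - 3*t**2 - 4*t - 4)) dt by partial fractions, (5*t**4 - 6*t**3 - 9*t**2 - 16*t - 24)/(t**5 + t**4 - 3*t**3 - 3*t**2 - 4*t - 4) = 2/(t**2 + 1) + 5/(t + 2) + 1/(t + 1) - 1/(t - 2): now ∫(-1/(t - 2)) dt + ∫(1/(t + 1)) dt + ∫(5/(t + 2)) dt + ∫(2/(t**2 + 1)) dt.
Step 2. Evaluate the standard form [assuming t > -2]: now 5*log(t + 2) + ∫(-1/(t - 2)) dt + ∫(1/(t + 1)) dt + ∫(2/(t**2 + 1)) dt.
Step 3. Evaluate the standard form [assuming t > 2]: now -log(t - 2) + 5*log(t + 2) + ∫(1/(t + 1)) dt + ∫(2/(t**2 + 1)) dt.
Step 4. Evaluate the standard form [assuming t > -1]: now -log(t - 2) + log(t + 1) + 5*log(t + 2) + ∫(2/(t**2 + 1)) dt.
Step 5. Evaluate the standard form: now -log(t - 2) + log(t + 1) + 5*log(t + 2) + 2*atan(t).
Answer: -log(t - 2) + log(t + 1) + 5*log(t + 2) + 2*atan(t).


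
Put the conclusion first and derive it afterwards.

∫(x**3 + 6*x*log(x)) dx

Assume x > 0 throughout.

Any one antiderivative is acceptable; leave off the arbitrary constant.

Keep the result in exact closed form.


The answer is x**4/4 + 3*x**2*log(x) - 3*x**2/2.
Step 1. Rewrite: now ∫(x**3) dx + ∫(6*x*log(x)) dx.
Step 2. Integrate ∫(6*x*log(x)) dx by parts with u = log(x), dv = (6*x) dx, so v = 3*x**2 [assuming x > 0]: now 3*x**2*log(x) + ∫(-3*x) dx + ∫(x**3) dx.
Step 3. Evaluate the standard form: now 3*x**2*log(x) - 3*x**2/2 + ∫(x**3) dx.
Step 4. Evaluate the standard form: now x**4/4 + 3*x**2*log(x) - 3*x**2/2.
Answer: x**4/4 + 3*x**2*log(x) - 3*x**2/2.


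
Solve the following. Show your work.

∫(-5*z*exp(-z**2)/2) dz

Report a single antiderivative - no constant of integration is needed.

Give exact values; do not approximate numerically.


Step 1. Substitute u = z**2, turning ∫(-5*z*exp(-z**2)/2) dz into ∫(-5*exp(-u)/4) du: now ∫(-5*exp(-u)/4) du.
Step 2. Evaluate the standard form: now 5*exp(-u)/4.
Step 3. Substitute back u = z**2: now 5*exp(-z**2)/4.
Answer: 5*exp(-z**2)/4.


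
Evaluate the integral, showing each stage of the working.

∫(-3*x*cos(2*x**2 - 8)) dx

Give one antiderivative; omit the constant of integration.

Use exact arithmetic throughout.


Step 1. Substitute u = x**2 - 4, turning ∫(-3*x*cos(2*x**2 - 8)) dx into ∫(-3*cos(2*u)/2) du: now ∫(-3*cos(2*u)/2) du.
Step 2. Evaluate the standard form: now -3*sin(2*u)/4.
Step 3. Substitute back u = x**2 - 4: now -3*sin(2*x**2 - 8)/4.
Answer: -3*sin(2*x**2 - 8)/4.


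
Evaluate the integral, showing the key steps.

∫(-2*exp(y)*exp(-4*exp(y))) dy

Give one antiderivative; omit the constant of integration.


Step 1. Substitute u = exp(y), turning ∫(-2*exp(y)*exp(-4*exp(y))) dy into ∫(-2*exp(-4*u)) du: now ∫(-2*exp(-4*u)) du.
Step 2. Evaluate the standard form: now exp(-4*u)/2.
Step 3. Substitute back u = exp(y): now exp(-4*exp(y))/2.
Answer: exp(-4*exp(y))/2.


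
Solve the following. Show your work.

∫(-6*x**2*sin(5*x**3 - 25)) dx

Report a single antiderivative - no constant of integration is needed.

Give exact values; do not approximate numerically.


Step 1. Substitute u = x**3 - 5, turning ∫(-6*x**2*sin(5*x**3 - 25)) dx into ∫(-2*sin(5*u)) du: now ∫(-2*sin(5*u)) du.
Step 2. Evaluate the standard form: now 2*cos(5*u)/5.
Step 3. Substitute back u = x**3 - 5: now 2*cos(5*x**3 - 25)/5.
Answer: 2*cos(5*x**3 - 25)/5.


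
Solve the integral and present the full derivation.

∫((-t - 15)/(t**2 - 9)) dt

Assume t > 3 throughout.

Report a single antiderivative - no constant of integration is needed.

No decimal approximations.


Step 1. Decompose ∫((-t - 15)/(t**2 - 9)) dt by partial fractions, (-t - 15)/(t**2 - 9) = 2/(t + 3) - 3/(t - 3): now ∫(-3/(t - 3)) dt + ∫(2/(t + 3)) dt.
Step 2. Evaluate the standard form [assuming t > 3]: now -3*log(t - 3) + ∫(2/(t + 3)) dt.
Step 3. Evaluate the standard form [assuming t > -3]: now -3*log(t - 3) + 2*log(t + 3).
Answer: -3*log(t - 3) + 2*log(t + 3).


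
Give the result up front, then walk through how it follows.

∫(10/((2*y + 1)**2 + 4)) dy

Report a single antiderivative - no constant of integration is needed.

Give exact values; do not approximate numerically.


The answer is 5*atan(y + 1/2)/2.
Step 1. Substitute u = 2*y + 1, turning ∫(10/((2*y + 1)**2 + 4)) dy into ∫(5/(u**2 + 4)) du: now ∫(5/(u**2 + 4)) du.
Step 2. Evaluate the standard form: now 5*atan(u/2)/2.
Step 3. Substitute back u = 2*y + 1: now 5*atan(y + 1/2)/2.
Answer: 5*atan(y + 1/2)/2.


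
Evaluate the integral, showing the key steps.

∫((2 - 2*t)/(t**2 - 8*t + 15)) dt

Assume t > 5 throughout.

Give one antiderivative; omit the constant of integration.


Step 1. Decompose ∫((2 - 2*t)/(t**2 - 8*t + 15)) dt by partial fractions, (2 - 2*t)/(t**2 - 8*t + 15) = 2/(t - 3) - 4/(t - 5): now ∫(-4/(t - 5)) dt + ∫(2/(t - 3)) dt.
Step 2. Evaluate the standard form [assuming t > 3]: now 2*log(t - 3) + ∫(-4/(t - 5)) dt.
Step 3. Evaluate the standard form [assuming t > 5]: now -4*log(t - 5) + 2*log(t - 3).
Answer: -4*log(t - 5) + 2*log(t - 3).


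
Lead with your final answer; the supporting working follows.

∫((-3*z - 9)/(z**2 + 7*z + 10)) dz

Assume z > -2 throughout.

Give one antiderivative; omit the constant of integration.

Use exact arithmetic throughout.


The answer is -log(z + 2) - 2*log(z + 5).
Step 1. Decompose ∫((-3*z - 9)/(z**2 + 7*z + 10)) dz by partial fractions, (-3*z - 9)/(z**2 + 7*z + 10) = -2/(z + 5) - 1/(z + 2): now ∫(-1/(z + 2)) dz + ∫(-2/(z + 5)) dz.
Step 2. Evaluate the standard form [assuming z > -5]: now -2*log(z + 5) + ∫(-1/(z + 2)) dz.
Step 3. Evaluate the standard form [assuming z > -2]: now -log(z + 2) - 2*log(z + 5).
Answer: -log(z + 2) - 2*log(z + 5).


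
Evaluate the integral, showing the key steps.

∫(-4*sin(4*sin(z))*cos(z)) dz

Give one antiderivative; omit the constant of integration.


Step 1. Substitute u = sin(z), turning ∫(-4*sin(4*sin(z))*cos(z)) dz into ∫(-4*sin(4*u)) du: now ∫(-4*sin(4*u)) du.
Step 2. Evaluate the standard form: now cos(4*u).
Step 3. Substitute back u = sin(z): now cos(4*sin(z)).
Answer: cos(4*sin(z)).


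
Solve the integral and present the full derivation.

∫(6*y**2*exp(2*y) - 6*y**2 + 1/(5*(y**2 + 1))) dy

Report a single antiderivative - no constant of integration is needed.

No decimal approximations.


Step 1. Rewrite: now ∫(-6*y**2) dy + ∫(6*y**2*exp(2*y)) dy + ∫(1/(5*(y**2 + 1))) dy.
Step 2. Evaluate the standard form: now atan(y)/5 + ∫(-6*y**2) dy + ∫(6*y**2*exp(2*y)) dy.
Step 3. Evaluate the standard form: now -2*y**3 + atan(y)/5 + ∫(6*y**2*exp(2*y)) dy.
Step 4. Integrate ∫(6*y**2*exp(2*y)) dy by parts with u = y**2, dv = (6*exp(2*y)) dy, so v = 3*exp(2*y): now -2*y**3 + 3*y**2*exp(2*y) + atan(y)/5 + ∫(-6*y*exp(2*y)) dy.
Step 5. Integrate ∫(-6*y*exp(2*y)) dy by parts with u = y, dv = (-6*exp(2*y)) dy, so v = -3*exp(2*y): now -2*y**3 + 3*y**2*exp(2*y) - 3*y*exp(2*y) + atan(y)/5 + ∫(3*exp(2*y)) dy.
Step 6. Evaluate the standard form: now -2*y**3 + 3*y**2*exp(2*y) - 3*y*exp(2*y) + 3*exp(2*y)/2 + atan(y)/5.
Answer: -2*y**3 + 3*y**2*exp(2*y) - 3*y*exp(2*y) + 3*exp(2*y)/2 + atan(y)/5.


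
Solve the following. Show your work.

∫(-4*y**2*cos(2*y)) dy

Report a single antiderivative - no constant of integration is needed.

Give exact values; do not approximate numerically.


Step 1. Integrate ∫(-4*y**2*cos(2*y)) dy by parts with u = y**2, dv = (-4*cos(2*y)) dy, so v = -2*sin(2*y): now -2*y**2*sin(2*y) + ∫(4*y*sin(2*y)) dy.
Step 2. Integrate ∫(4*y*sin(2*y)) dy by parts with u = y, dv = (4*sin(2*y)) dy, so v = -2*cos(2*y): now -2*y**2*sin(2*y) - 2*y*cos(2*y) + ∫(2*cos(2*y)) dy.
Step 3. Evaluate the standard form: now -2*y**2*sin(2*y) - 2*y*cos(2*y) + sin(2*y).
Answer: -2*y**2*sin(2*y) - 2*y*cos(2*y) + sin(2*y).


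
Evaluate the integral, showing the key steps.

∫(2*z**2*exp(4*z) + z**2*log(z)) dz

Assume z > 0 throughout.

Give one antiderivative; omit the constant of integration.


Step 1. Rewrite: now ∫(2*z**2*exp(4*z)) dz + ∫(z**2*log(z)) dz.
Step 2. Integrate ∫(2*z**2*exp(4*z)) dz by parts with u = z**2, dv = (2*exp(4*z)) dz, so v = exp(4*z)/2: now z**2*exp(4*z)/2 + ∫(-z*exp(4*z)) dz + ∫(z**2*log(z)) dz.
Step 3. Integrate ∫(-z*exp(4*z)) dz by parts with u = z, dv = (-exp(4*z)) dz, so v = -exp(4*z)/4: now z**2*exp(4*z)/2 - z*exp(4*z)/4 + ∫(z**2*log(z)) dz + ∫(exp(4*z)/4) dz.
Step 4. Evaluate the standard form: now z**2*exp(4*z)/2 - z*exp(4*z)/4 + exp(4*z)/16 + ∫(z**2*log(z)) dz.
Step 5. Integrate ∫(z**2*log(z)) dz by parts with u = log(z), dv = (z**2) dz, so v = z**3/3 [assuming z > 0]: now z**3*log(z)/3 + z**2*exp(4*z)/2 - z*exp(4*z)/4 + exp(4*z)/16 + ∫(-z**2/3) dz.
Step 6. Evaluate the standard form: now z**3*log(z)/3 - z**3/9 + z**2*exp(4*z)/2 - z*exp(4*z)/4 + exp(4*z)/16.
Answer: z**3*log(z)/3 - z**3/9 + z**2*exp(4*z)/2 - z*exp(4*z)/4 + exp(4*z)/16.


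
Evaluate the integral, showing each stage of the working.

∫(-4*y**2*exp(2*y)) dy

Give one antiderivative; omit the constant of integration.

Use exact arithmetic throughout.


Step 1. Integrate ∫(-4*y**2*exp(2*y)) dy by parts with u = y**2, dv = (-4*exp(2*y)) dy, so v = -2*exp(2*y): now -2*y**2*exp(2*y) + ∫(4*y*exp(2*y)) dy.
Step 2. Integrate ∫(4*y*exp(2*y)) dy by parts with u = y, dv = (4*exp(2*y)) dy, so v = 2*exp(2*y): now -2*y**2*exp(2*y) + 2*y*exp(2*y) + ∫(-2*exp(2*y)) dy.
Step 3. Evaluate the standard form: now -2*y**2*exp(2*y) + 2*y*exp(2*y) - exp(2*y).
Answer: -2*y**2*exp(2*y) + 2*y*exp(2*y) - exp(2*y).


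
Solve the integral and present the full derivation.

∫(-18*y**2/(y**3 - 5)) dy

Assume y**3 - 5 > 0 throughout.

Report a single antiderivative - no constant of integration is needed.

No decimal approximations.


Step 1. Substitute u = y**3 - 5, turning ∫(-18*y**2/(y**3 - 5)) dy into ∫(-6/u) du: now ∫(-6/u) du.
Step 2. Evaluate the standard form [assuming u > 0]: now -6*log(u).
Step 3. Substitute back u = y**3 - 5: now -6*log(y**3 - 5).
Answer: -6*log(y**3 - 5).


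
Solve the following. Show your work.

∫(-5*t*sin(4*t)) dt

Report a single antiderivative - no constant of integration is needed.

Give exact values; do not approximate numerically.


Step 1. Integrate ∫(-5*t*sin(4*t)) dt by parts with u = t, dv = (-5*sin(4*t)) dt, so v = 5*cos(4*t)/4: now 5*t*cos(4*t)/4 + ∫(-5*cos(4*t)/4) dt.
Step 2. Evaluate the standard form: now 5*t*cos(4*t)/4 - 5*sin(4*t)/16.
Answer: 5*t*cos(4*t)/4 - 5*sin(4*t)/16.


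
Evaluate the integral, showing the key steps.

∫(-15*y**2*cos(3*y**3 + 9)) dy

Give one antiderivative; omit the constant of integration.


Step 1. Substitute u = y**3 + 3, turning ∫(-15*y**2*cos(3*y**3 + 9)) dy into ∫(-5*cos(3*u)) du: now ∫(-5*cos(3*u)) du.
Step 2. Evaluate the standard form: now -5*sin(3*u)/3.
Step 3. Substitute back u = y**3 + 3: now -5*sin(3*y**3 + 9)/3.
Answer: -5*sin(3*y**3 + 9)/3.


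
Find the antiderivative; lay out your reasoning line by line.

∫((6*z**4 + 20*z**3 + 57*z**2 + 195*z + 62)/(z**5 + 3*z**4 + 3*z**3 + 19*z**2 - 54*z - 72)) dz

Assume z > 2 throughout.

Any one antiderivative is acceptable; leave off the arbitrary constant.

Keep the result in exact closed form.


Step 1. Decompose ∫((6*z**4 + 20*z**3 + 57*z**2 + 195*z + 62)/(z**5 + 3*z**4 + 3*z**3 + 19*z**2 - 54*z - 72)) dz by partial fractions, (6*z**4 + 20*z**3 + 57*z**2 + 195*z + 62)/(z**5 + 3*z**4 + 3*z**3 + 19*z**2 - 54*z - 72) = -1/(z**2 + 9) + 1/(z + 4) + 1/(z + 1) + 4/(z - 2): now ∫(4/(z - 2)) dz + ∫(1/(z + 1)) dz + ∫(1/(z + 4)) dz + ∫(-1/(z**2 + 9)) dz.
Step 2. Evaluate the standard form [assuming z > -1]: now log(z + 1) + ∫(4/(z - 2)) dz + ∫(1/(z + 4)) dz + ∫(-1/(z**2 + 9)) dz.
Step 3. Evaluate the standard form [assuming z > 2]: now 4*log(z - 2) + log(z + 1) + ∫(1/(z + 4)) dz + ∫(-1/(z**2 + 9)) dz.
Step 4. Evaluate the standard form [assuming z > -4]: now 4*log(z - 2) + log(z + 1) + log(z + 4) + ∫(-1/(z**2 + 9)) dz.
Step 5. Evaluate the standard form: now 4*log(z - 2) + log(z + 1) + log(z + 4) - atan(z/3)/3.
Answer: 4*log(z - 2) + log(z + 1) + log(z + 4) - atan(z/3)/3.


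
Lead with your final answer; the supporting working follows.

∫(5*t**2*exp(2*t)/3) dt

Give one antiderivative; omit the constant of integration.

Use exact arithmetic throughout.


The answer is 5*t**2*exp(2*t)/6 - 5*t*exp(2*t)/6 + 5*exp(2*t)/12.
Step 1. Integrate ∫(5*t**2*exp(2*t)/3) dt by parts with u = t**2, dv = (5*exp(2*t)/3) dt, so v = 5*exp(2*t)/6: now 5*t**2*exp(2*t)/6 + ∫(-5*t*exp(2*t)/3) dt.
Step 2. Integrate ∫(-5*t*exp(2*t)/3) dt by parts with u = t, dv = (-5*exp(2*t)/3) dt, so v = -5*exp(2*t)/6: now 5*t**2*exp(2*t)/6 - 5*t*exp(2*t)/6 + ∫(5*exp(2*t)/6) dt.
Step 3. Evaluate the standard form: now 5*t**2*exp(2*t)/6 - 5*t*exp(2*t)/6 + 5*exp(2*t)/12.
Answer: 5*t**2*exp(2*t)/6 - 5*t*exp(2*t)/6 + 5*exp(2*t)/12.


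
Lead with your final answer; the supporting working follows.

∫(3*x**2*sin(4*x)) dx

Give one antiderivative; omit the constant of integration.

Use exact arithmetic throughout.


The answer is -3*x**2*cos(4*x)/4 + 3*x*sin(4*x)/8 + 3*cos(4*x)/32.
Step 1. Integrate ∫(3*x**2*sin(4*x)) dx by parts with u = x**2, dv = (3*sin(4*x)) dx, so v = -3*cos(4*x)/4: now -3*x**2*cos(4*x)/4 + ∫(3*x*cos(4*x)/2) dx.
Step 2. Integrate ∫(3*x*cos(4*x)/2) dx by parts with u = x, dv = (3*cos(4*x)/2) dx, so v = 3*sin(4*x)/8: now -3*x**2*cos(4*x)/4 + 3*x*sin(4*x)/8 + ∫(-3*sin(4*x)/8) dx.
Step 3. Evaluate the standard form: now -3*x**2*cos(4*x)/4 + 3*x*sin(4*x)/8 + 3*cos(4*x)/32.
Answer: -3*x**2*cos(4*x)/4 + 3*x*sin(4*x)/8 + 3*cos(4*x)/32.


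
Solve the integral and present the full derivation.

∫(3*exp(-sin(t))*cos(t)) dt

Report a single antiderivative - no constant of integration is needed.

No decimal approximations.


Step 1. Substitute u = sin(t), turning ∫(3*exp(-sin(t))*cos(t)) dt into ∫(3*exp(-u)) du: now ∫(3*exp(-u)) du.
Step 2. Evaluate the standard form: now -3*exp(-u).
Step 3. Substitute back u = sin(t): now -3*exp(-sin(t)).
Answer: -3*exp(-sin(t)).


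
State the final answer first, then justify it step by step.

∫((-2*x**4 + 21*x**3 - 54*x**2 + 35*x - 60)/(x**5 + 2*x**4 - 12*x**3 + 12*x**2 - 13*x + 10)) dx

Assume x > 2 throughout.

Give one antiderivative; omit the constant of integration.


The answer is -2*log(x - 2) + 5*log(x - 1) - 5*log(x + 5) - atan(x).
Step 1. Decompose ∫((-2*x**4 + 21*x**3 - 54*x**2 + 35*x - 60)/(x**5 + 2*x**4 - 12*x**3 + 12*x**2 - 13*x + 10)) dx by partial fractions, (-2*x**4 + 21*x**3 - 54*x**2 + 35*x - 60)/(x**5 + 2*x**4 - 12*x**3 + 12*x**2 - 13*x + 10) = -1/(x**2 + 1) - 5/(x + 5) + 5/(x - 1) - 2/(x - 2): now ∫(-2/(x - 2)) dx + ∫(5/(x - 1)) dx + ∫(-5/(x + 5)) dx + ∫(-1/(x**2 + 1)) dx.
Step 2. Evaluate the standard form [assuming x > -5]: now -5*log(x + 5) + ∫(-2/(x - 2)) dx + ∫(5/(x - 1)) dx + ∫(-1/(x**2 + 1)) dx.
Step 3. Evaluate the standard form [assuming x > 2]: now -2*log(x - 2) - 5*log(x + 5) + ∫(5/(x - 1)) dx + ∫(-1/(x**2 + 1)) dx.
Step 4. Evaluate the standard form [assuming x > 1]: now -2*log(x - 2) + 5*log(x - 1) - 5*log(x + 5) + ∫(-1/(x**2 + 1)) dx.
Step 5. Evaluate the standard form: now -2*log(x - 2) + 5*log(x - 1) - 5*log(x + 5) - atan(x).
Answer: -2*log(x - 2) + 5*log(x - 1) - 5*log(x + 5) - atan(x).


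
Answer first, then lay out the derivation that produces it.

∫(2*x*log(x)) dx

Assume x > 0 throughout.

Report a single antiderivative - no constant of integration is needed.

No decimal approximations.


The answer is x**2*log(x) - x**2/2.
Step 1. Integrate ∫(2*x*log(x)) dx by parts with u = log(x), dv = (2*x) dx, so v = x**2 [assuming x > 0]: now x**2*log(x) + ∫(-x) dx.
Step 2. Evaluate the standard form: now x**2*log(x) - x**2/2.
Answer: x**2*log(x) - x**2/2.


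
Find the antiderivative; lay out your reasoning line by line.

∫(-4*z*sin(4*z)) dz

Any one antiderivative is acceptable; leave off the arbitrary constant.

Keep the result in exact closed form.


Step 1. Integrate ∫(-4*z*sin(4*z)) dz by parts with u = z, dv = (-4*sin(4*z)) dz, so v = cos(4*z): now z*cos(4*z) + ∫(-cos(4*z)) dz.
Step 2. Evaluate the standard form: now z*cos(4*z) - sin(4*z)/4.
Answer: z*cos(4*z) - sin(4*z)/4.


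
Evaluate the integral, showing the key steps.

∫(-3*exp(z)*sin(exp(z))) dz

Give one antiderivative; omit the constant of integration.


Step 1. Substitute u = exp(z), turning ∫(-3*exp(z)*sin(exp(z))) dz into ∫(-3*sin(u)) du: now ∫(-3*sin(u)) du.
Step 2. Evaluate the standard form: now 3*cos(u).
Step 3. Substitute back u = exp(z): now 3*cos(exp(z)).
Answer: 3*cos(exp(z)).


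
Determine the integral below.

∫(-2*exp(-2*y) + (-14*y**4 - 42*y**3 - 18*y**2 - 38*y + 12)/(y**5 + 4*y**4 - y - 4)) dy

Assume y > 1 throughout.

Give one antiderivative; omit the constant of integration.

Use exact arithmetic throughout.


Answer: -5*log(y - 1) - 5*log(y + 1) - 4*log(y + 4) - 2*atan(y) + exp(-2*y).


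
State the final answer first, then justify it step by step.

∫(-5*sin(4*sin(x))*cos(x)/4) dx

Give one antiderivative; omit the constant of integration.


The answer is 5*cos(4*sin(x))/16.
Step 1. Substitute u = sin(x), turning ∫(-5*sin(4*sin(x))*cos(x)/4) dx into ∫(-5*sin(4*u)/4) du: now ∫(-5*sin(4*u)/4) du.
Step 2. Evaluate the standard form: now 5*cos(4*u)/16.
Step 3. Substitute back u = sin(x): now 5*cos(4*sin(x))/16.
Answer: 5*cos(4*sin(x))/16.


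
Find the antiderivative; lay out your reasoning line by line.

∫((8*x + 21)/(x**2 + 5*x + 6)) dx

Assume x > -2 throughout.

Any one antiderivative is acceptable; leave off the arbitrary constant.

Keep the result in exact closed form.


Step 1. Decompose ∫((8*x + 21)/(x**2 + 5*x + 6)) dx by partial fractions, (8*x + 21)/(x**2 + 5*x + 6) = 3/(x + 3) + 5/(x + 2): now ∫(5/(x + 2)) dx + ∫(3/(x + 3)) dx.
Step 2. Evaluate the standard form [assuming x > -2]: now 5*log(x + 2) + ∫(3/(x + 3)) dx.
Step 3. Evaluate the standard form [assuming x > -3]: now 5*log(x + 2) + 3*log(x + 3).
Answer: 5*log(x + 2) + 3*log(x + 3).


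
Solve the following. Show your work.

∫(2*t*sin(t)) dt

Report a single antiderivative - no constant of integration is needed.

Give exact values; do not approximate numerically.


Step 1. Integrate ∫(2*t*sin(t)) dt by parts with u = t, dv = (2*sin(t)) dt, so v = -2*cos(t): now -2*t*cos(t) + ∫(2*cos(t)) dt.
Step 2. Evaluate the standard form: now -2*t*cos(t) + 2*sin(t).
Answer: -2*t*cos(t) + 2*sin(t).


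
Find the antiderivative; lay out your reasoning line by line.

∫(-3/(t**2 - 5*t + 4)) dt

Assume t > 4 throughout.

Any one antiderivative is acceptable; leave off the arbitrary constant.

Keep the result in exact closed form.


Step 1. Decompose ∫(-3/(t**2 - 5*t + 4)) dt by partial fractions, -3/(t**2 - 5*t + 4) = 1/(t - 1) - 1/(t - 4): now ∫(-1/(t - 4)) dt + ∫(1/(t - 1)) dt.
Step 2. Evaluate the standard form [assuming t > 4]: now -log(t - 4) + ∫(1/(t - 1)) dt.
Step 3. Evaluate the standard form [assuming t > 1]: now -log(t - 4) + log(t - 1).
Answer: -log(t - 4) + log(t - 1).


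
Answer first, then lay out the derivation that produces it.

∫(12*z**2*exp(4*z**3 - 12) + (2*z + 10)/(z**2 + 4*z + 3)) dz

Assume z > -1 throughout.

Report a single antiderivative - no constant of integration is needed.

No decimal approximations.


The answer is exp(4*z**3 - 12) + 4*log(z + 1) - 2*log(z + 3).
Step 1. Rewrite: now ∫(12*z**2*exp(4*z**3 - 12)) dz + ∫((2*z + 10)/(z**2 + 4*z + 3)) dz.
Step 2. Decompose ∫((2*z + 10)/(z**2 + 4*z + 3)) dz by partial fractions, (2*z + 10)/(z**2 + 4*z + 3) = -2/(z + 3) + 4/(z + 1): now ∫(12*z**2*exp(4*z**3 - 12)) dz + ∫(4/(z + 1)) dz + ∫(-2/(z + 3)) dz.
Step 3. Evaluate the standard form [assuming z > -1]: now 4*log(z + 1) + ∫(12*z**2*exp(4*z**3 - 12)) dz + ∫(-2/(z + 3)) dz.
Step 4. Evaluate the standard form [assuming z > -3]: now 4*log(z + 1) - 2*log(z + 3) + ∫(12*z**2*exp(4*z**3 - 12)) dz.
Step 5. Substitute u = z**3 - 3, turning ∫(12*z**2*exp(4*z**3 - 12)) dz into ∫(4*exp(4*u)) du: now 4*log(z + 1) - 2*log(z + 3) + ∫(4*exp(4*u)) du.
Step 6. Evaluate the standard form: now exp(4*u) + 4*log(z + 1) - 2*log(z + 3).
Step 7. Substitute back u = z**3 - 3: now exp(4*z**3 - 12) + 4*log(z + 1) - 2*log(z + 3).
Answer: exp(4*z**3 - 12) + 4*log(z + 1) - 2*log(z + 3).


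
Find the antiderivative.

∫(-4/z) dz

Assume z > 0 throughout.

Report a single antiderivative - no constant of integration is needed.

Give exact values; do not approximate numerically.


Answer: -4*log(z).


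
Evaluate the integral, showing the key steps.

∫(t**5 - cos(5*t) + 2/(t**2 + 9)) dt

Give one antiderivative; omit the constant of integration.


Step 1. Rewrite: now ∫(t**5) dt + ∫(2/(t**2 + 9)) dt + ∫(-cos(5*t)) dt.
Step 2. Evaluate the standard form: now t**6/6 + ∫(2/(t**2 + 9)) dt + ∫(-cos(5*t)) dt.
Step 3. Evaluate the standard form: now t**6/6 - sin(5*t)/5 + ∫(2/(t**2 + 9)) dt.
Step 4. Evaluate the standard form: now t**6/6 - sin(5*t)/5 + 2*atan(t/3)/3.
Answer: t**6/6 - sin(5*t)/5 + 2*atan(t/3)/3.


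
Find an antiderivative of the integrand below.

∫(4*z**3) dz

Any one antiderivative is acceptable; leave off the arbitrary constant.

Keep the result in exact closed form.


Answer: z**4.


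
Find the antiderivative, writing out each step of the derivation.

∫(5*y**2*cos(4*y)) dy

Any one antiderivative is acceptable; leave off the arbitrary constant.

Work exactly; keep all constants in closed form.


Step 1. Integrate ∫(5*y**2*cos(4*y)) dy by parts with u = y**2, dv = (5*cos(4*y)) dy, so v = 5*sin(4*y)/4: now 5*y**2*sin(4*y)/4 + ∫(-5*y*sin(4*y)/2) dy.
Step 2. Integrate ∫(-5*y*sin(4*y)/2) dy by parts with u = y, dv = (-5*sin(4*y)/2) dy, so v = 5*cos(4*y)/8: now 5*y**2*sin(4*y)/4 + 5*y*cos(4*y)/8 + ∫(-5*cos(4*y)/8) dy.
Step 3. Evaluate the standard form: now 5*y**2*sin(4*y)/4 + 5*y*cos(4*y)/8 - 5*sin(4*y)/32.
Answer: 5*y**2*sin(4*y)/4 + 5*y*cos(4*y)/8 - 5*sin(4*y)/32.


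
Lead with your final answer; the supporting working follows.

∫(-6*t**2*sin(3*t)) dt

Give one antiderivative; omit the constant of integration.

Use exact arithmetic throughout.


The answer is 2*t**2*cos(3*t) - 4*t*sin(3*t)/3 - 4*cos(3*t)/9.
Step 1. Integrate ∫(-6*t**2*sin(3*t)) dt by parts with u = t**2, dv = (-6*sin(3*t)) dt, so v = 2*cos(3*t): now 2*t**2*cos(3*t) + ∫(-4*t*cos(3*t)) dt.
Step 2. Integrate ∫(-4*t*cos(3*t)) dt by parts with u = t, dv = (-4*cos(3*t)) dt, so v = -4*sin(3*t)/3: now 2*t**2*cos(3*t) - 4*t*sin(3*t)/3 + ∫(4*sin(3*t)/3) dt.
Step 3. Evaluate the standard form: now 2*t**2*cos(3*t) - 4*t*sin(3*t)/3 - 4*cos(3*t)/9.
Answer: 2*t**2*cos(3*t) - 4*t*sin(3*t)/3 - 4*cos(3*t)/9.


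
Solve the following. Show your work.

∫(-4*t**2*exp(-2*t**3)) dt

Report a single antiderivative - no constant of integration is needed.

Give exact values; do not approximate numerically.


Step 1. Substitute u = t**3, turning ∫(-4*t**2*exp(-2*t**3)) dt into ∫(-4*exp(-2*u)/3) du: now ∫(-4*exp(-2*u)/3) du.
Step 2. Evaluate the standard form: now 2*exp(-2*u)/3.
Step 3. Substitute back u = t**3: now 2*exp(-2*t**3)/3.
Answer: 2*exp(-2*t**3)/3.


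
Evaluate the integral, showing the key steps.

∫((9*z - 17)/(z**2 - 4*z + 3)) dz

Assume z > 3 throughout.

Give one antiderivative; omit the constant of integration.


Step 1. Decompose ∫((9*z - 17)/(z**2 - 4*z + 3)) dz by partial fractions, (9*z - 17)/(z**2 - 4*z + 3) = 4/(z - 1) + 5/(z - 3): now ∫(5/(z - 3)) dz + ∫(4/(z - 1)) dz.
Step 2. Evaluate the standard form [assuming z > 1]: now 4*log(z - 1) + ∫(5/(z - 3)) dz.
Step 3. Evaluate the standard form [assuming z > 3]: now 5*log(z - 3) + 4*log(z - 1).
Answer: 5*log(z - 3) + 4*log(z - 1).


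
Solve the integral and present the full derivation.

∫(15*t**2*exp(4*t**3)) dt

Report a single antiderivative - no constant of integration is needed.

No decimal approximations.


Step 1. Substitute u = t**3, turning ∫(15*t**2*exp(4*t**3)) dt into ∫(5*exp(4*u)) du: now ∫(5*exp(4*u)) du.
Step 2. Evaluate the standard form: now 5*exp(4*u)/4.
Step 3. Substitute back u = t**3: now 5*exp(4*t**3)/4.
Answer: 5*exp(4*t**3)/4.


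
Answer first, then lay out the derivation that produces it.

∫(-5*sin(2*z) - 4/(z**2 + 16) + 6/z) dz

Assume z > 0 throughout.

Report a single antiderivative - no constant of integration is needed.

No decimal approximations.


The answer is 6*log(z) + 5*cos(2*z)/2 - atan(z/4).
Step 1. Rewrite: now ∫(6/z) dz + ∫(-4/(z**2 + 16)) dz + ∫(-5*sin(2*z)) dz.
Step 2. Evaluate the standard form: now 5*cos(2*z)/2 + ∫(6/z) dz + ∫(-4/(z**2 + 16)) dz.
Step 3. Evaluate the standard form: now 5*cos(2*z)/2 - atan(z/4) + ∫(6/z) dz.
Step 4. Evaluate the standard form [assuming z > 0]: now 6*log(z) + 5*cos(2*z)/2 - atan(z/4).
Answer: 6*log(z) + 5*cos(2*z)/2 - atan(z/4).


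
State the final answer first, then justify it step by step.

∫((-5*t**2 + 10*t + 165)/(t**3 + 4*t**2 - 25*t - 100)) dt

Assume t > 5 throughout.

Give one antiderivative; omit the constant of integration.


The answer is log(t - 5) - 5*log(t + 4) - log(t + 5).
Step 1. Decompose ∫((-5*t**2 + 10*t + 165)/(t**3 + 4*t**2 - 25*t - 100)) dt by partial fractions, (-5*t**2 + 10*t + 165)/(t**3 + 4*t**2 - 25*t - 100) = -1/(t + 5) - 5/(t + 4) + 1/(t - 5): now ∫(1/(t - 5)) dt + ∫(-5/(t + 4)) dt + ∫(-1/(t + 5)) dt.
Step 2. Evaluate the standard form [assuming t > -4]: now -5*log(t + 4) + ∫(1/(t - 5)) dt + ∫(-1/(t + 5)) dt.
Step 3. Evaluate the standard form [assuming t > 5]: now log(t - 5) - 5*log(t + 4) + ∫(-1/(t + 5)) dt.
Step 4. Evaluate the standard form [assuming t > -5]: now log(t - 5) - 5*log(t + 4) - log(t + 5).
Answer: log(t - 5) - 5*log(t + 4) - log(t + 5).


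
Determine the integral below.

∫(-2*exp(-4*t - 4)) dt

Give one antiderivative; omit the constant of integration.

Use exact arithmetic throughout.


Answer: exp(-4*t - 4)/2.


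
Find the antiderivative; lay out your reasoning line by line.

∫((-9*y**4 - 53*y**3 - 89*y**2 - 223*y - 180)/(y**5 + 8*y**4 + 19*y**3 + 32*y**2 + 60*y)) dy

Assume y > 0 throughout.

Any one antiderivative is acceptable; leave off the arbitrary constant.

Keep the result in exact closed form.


Step 1. Decompose ∫((-9*y**4 - 53*y**3 - 89*y**2 - 223*y - 180)/(y**5 + 8*y**4 + 19*y**3 + 32*y**2 + 60*y)) dy by partial fractions, (-9*y**4 - 53*y**3 - 89*y**2 - 223*y - 180)/(y**5 + 8*y**4 + 19*y**3 + 32*y**2 + 60*y) = -1/(y**2 + 4) - 1/(y + 5) - 5/(y + 3) - 3/y: now ∫(-3/y) dy + ∫(-5/(y + 3)) dy + ∫(-1/(y + 5)) dy + ∫(-1/(y**2 + 4)) dy.
Step 2. Evaluate the standard form [assuming y > -3]: now -5*log(y + 3) + ∫(-3/y) dy + ∫(-1/(y + 5)) dy + ∫(-1/(y**2 + 4)) dy.
Step 3. Evaluate the standard form [assuming y > -5]: now -5*log(y + 3) - log(y + 5) + ∫(-3/y) dy + ∫(-1/(y**2 + 4)) dy.
Step 4. Evaluate the standard form [assuming y > 0]: now -3*log(y) - 5*log(y + 3) - log(y + 5) + ∫(-1/(y**2 + 4)) dy.
Step 5. Evaluate the standard form: now -3*log(y) - 5*log(y + 3) - log(y + 5) - atan(y/2)/2.
Answer: -3*log(y) - 5*log(y + 3) - log(y + 5) - atan(y/2)/2.
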